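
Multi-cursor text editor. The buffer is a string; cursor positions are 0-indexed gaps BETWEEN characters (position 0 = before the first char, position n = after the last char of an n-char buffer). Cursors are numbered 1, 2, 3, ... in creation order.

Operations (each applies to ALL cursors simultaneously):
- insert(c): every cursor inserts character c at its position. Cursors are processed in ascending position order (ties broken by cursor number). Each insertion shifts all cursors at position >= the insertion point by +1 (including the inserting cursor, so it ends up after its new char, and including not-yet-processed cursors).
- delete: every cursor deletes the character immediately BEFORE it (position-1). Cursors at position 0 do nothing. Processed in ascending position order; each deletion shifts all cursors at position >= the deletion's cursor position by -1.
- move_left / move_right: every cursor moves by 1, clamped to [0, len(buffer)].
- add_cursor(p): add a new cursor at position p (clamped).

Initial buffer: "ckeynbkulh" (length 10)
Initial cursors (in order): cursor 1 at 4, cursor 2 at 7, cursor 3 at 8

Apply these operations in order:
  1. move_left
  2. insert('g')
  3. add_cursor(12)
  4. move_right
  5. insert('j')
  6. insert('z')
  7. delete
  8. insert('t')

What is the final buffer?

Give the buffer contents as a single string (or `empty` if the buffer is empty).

After op 1 (move_left): buffer="ckeynbkulh" (len 10), cursors c1@3 c2@6 c3@7, authorship ..........
After op 2 (insert('g')): buffer="ckegynbgkgulh" (len 13), cursors c1@4 c2@8 c3@10, authorship ...1...2.3...
After op 3 (add_cursor(12)): buffer="ckegynbgkgulh" (len 13), cursors c1@4 c2@8 c3@10 c4@12, authorship ...1...2.3...
After op 4 (move_right): buffer="ckegynbgkgulh" (len 13), cursors c1@5 c2@9 c3@11 c4@13, authorship ...1...2.3...
After op 5 (insert('j')): buffer="ckegyjnbgkjgujlhj" (len 17), cursors c1@6 c2@11 c3@14 c4@17, authorship ...1.1..2.23.3..4
After op 6 (insert('z')): buffer="ckegyjznbgkjzgujzlhjz" (len 21), cursors c1@7 c2@13 c3@17 c4@21, authorship ...1.11..2.223.33..44
After op 7 (delete): buffer="ckegyjnbgkjgujlhj" (len 17), cursors c1@6 c2@11 c3@14 c4@17, authorship ...1.1..2.23.3..4
After op 8 (insert('t')): buffer="ckegyjtnbgkjtgujtlhjt" (len 21), cursors c1@7 c2@13 c3@17 c4@21, authorship ...1.11..2.223.33..44

Answer: ckegyjtnbgkjtgujtlhjt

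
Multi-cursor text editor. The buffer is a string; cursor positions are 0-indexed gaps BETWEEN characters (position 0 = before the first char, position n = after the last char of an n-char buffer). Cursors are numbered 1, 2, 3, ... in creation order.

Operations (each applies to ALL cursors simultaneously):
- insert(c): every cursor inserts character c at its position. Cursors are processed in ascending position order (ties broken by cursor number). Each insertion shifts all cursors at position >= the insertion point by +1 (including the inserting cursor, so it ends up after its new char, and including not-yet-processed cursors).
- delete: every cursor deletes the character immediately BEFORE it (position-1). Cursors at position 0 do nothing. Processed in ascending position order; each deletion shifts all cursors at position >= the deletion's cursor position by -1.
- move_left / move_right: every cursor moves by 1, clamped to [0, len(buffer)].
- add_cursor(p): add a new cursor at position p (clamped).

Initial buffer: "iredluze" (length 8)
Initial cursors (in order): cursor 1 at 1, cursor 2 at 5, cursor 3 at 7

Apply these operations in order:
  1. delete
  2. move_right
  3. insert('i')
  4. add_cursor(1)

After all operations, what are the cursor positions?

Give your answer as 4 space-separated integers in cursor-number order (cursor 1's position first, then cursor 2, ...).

After op 1 (delete): buffer="redue" (len 5), cursors c1@0 c2@3 c3@4, authorship .....
After op 2 (move_right): buffer="redue" (len 5), cursors c1@1 c2@4 c3@5, authorship .....
After op 3 (insert('i')): buffer="rieduiei" (len 8), cursors c1@2 c2@6 c3@8, authorship .1...2.3
After op 4 (add_cursor(1)): buffer="rieduiei" (len 8), cursors c4@1 c1@2 c2@6 c3@8, authorship .1...2.3

Answer: 2 6 8 1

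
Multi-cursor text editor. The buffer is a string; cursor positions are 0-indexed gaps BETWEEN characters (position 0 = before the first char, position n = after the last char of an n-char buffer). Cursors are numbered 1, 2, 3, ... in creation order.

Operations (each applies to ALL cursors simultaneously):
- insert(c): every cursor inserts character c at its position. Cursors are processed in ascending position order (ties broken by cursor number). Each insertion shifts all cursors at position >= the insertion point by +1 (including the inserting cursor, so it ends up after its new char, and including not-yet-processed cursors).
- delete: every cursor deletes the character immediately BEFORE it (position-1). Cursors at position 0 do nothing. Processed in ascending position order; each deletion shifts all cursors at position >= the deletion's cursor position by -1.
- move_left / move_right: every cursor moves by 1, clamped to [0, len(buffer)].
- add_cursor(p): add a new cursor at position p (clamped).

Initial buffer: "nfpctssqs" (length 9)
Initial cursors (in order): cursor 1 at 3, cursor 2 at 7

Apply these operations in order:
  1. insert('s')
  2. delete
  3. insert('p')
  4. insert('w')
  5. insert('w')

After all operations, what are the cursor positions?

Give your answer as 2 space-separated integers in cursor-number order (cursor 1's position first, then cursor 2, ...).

Answer: 6 13

Derivation:
After op 1 (insert('s')): buffer="nfpsctsssqs" (len 11), cursors c1@4 c2@9, authorship ...1....2..
After op 2 (delete): buffer="nfpctssqs" (len 9), cursors c1@3 c2@7, authorship .........
After op 3 (insert('p')): buffer="nfppctsspqs" (len 11), cursors c1@4 c2@9, authorship ...1....2..
After op 4 (insert('w')): buffer="nfppwctsspwqs" (len 13), cursors c1@5 c2@11, authorship ...11....22..
After op 5 (insert('w')): buffer="nfppwwctsspwwqs" (len 15), cursors c1@6 c2@13, authorship ...111....222..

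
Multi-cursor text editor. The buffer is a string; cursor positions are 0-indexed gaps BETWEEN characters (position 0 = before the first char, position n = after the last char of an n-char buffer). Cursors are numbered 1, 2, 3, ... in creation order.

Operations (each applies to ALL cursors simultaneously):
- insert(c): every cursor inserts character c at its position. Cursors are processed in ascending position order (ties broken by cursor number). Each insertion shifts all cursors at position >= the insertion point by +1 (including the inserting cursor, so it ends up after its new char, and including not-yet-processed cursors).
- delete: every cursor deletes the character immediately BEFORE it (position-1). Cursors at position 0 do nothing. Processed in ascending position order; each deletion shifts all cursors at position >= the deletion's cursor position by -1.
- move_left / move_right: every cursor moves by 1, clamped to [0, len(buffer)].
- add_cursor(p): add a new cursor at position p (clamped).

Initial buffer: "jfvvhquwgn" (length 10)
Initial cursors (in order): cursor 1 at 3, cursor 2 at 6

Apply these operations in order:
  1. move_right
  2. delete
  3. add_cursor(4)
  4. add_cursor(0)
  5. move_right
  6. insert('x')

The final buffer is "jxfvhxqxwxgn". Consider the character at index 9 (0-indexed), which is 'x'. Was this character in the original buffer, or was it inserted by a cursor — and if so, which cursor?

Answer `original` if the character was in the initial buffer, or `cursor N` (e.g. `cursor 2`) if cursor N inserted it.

Answer: cursor 2

Derivation:
After op 1 (move_right): buffer="jfvvhquwgn" (len 10), cursors c1@4 c2@7, authorship ..........
After op 2 (delete): buffer="jfvhqwgn" (len 8), cursors c1@3 c2@5, authorship ........
After op 3 (add_cursor(4)): buffer="jfvhqwgn" (len 8), cursors c1@3 c3@4 c2@5, authorship ........
After op 4 (add_cursor(0)): buffer="jfvhqwgn" (len 8), cursors c4@0 c1@3 c3@4 c2@5, authorship ........
After op 5 (move_right): buffer="jfvhqwgn" (len 8), cursors c4@1 c1@4 c3@5 c2@6, authorship ........
After op 6 (insert('x')): buffer="jxfvhxqxwxgn" (len 12), cursors c4@2 c1@6 c3@8 c2@10, authorship .4...1.3.2..
Authorship (.=original, N=cursor N): . 4 . . . 1 . 3 . 2 . .
Index 9: author = 2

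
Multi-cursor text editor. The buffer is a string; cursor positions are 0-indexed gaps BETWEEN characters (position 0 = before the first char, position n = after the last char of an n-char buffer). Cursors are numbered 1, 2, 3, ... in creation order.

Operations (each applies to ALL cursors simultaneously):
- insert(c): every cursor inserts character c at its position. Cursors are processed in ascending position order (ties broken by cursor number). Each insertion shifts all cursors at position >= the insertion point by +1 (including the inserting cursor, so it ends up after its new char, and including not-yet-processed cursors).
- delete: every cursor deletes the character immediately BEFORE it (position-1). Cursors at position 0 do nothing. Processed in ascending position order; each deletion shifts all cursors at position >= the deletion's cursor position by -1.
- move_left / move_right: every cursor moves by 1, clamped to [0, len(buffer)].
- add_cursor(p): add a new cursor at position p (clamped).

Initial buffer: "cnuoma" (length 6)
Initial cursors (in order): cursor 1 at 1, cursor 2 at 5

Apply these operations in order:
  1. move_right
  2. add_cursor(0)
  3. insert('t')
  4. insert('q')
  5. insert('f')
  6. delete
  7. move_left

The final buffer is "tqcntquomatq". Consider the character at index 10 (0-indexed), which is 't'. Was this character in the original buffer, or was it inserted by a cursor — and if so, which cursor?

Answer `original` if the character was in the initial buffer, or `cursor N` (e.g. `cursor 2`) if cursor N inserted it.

After op 1 (move_right): buffer="cnuoma" (len 6), cursors c1@2 c2@6, authorship ......
After op 2 (add_cursor(0)): buffer="cnuoma" (len 6), cursors c3@0 c1@2 c2@6, authorship ......
After op 3 (insert('t')): buffer="tcntuomat" (len 9), cursors c3@1 c1@4 c2@9, authorship 3..1....2
After op 4 (insert('q')): buffer="tqcntquomatq" (len 12), cursors c3@2 c1@6 c2@12, authorship 33..11....22
After op 5 (insert('f')): buffer="tqfcntqfuomatqf" (len 15), cursors c3@3 c1@8 c2@15, authorship 333..111....222
After op 6 (delete): buffer="tqcntquomatq" (len 12), cursors c3@2 c1@6 c2@12, authorship 33..11....22
After op 7 (move_left): buffer="tqcntquomatq" (len 12), cursors c3@1 c1@5 c2@11, authorship 33..11....22
Authorship (.=original, N=cursor N): 3 3 . . 1 1 . . . . 2 2
Index 10: author = 2

Answer: cursor 2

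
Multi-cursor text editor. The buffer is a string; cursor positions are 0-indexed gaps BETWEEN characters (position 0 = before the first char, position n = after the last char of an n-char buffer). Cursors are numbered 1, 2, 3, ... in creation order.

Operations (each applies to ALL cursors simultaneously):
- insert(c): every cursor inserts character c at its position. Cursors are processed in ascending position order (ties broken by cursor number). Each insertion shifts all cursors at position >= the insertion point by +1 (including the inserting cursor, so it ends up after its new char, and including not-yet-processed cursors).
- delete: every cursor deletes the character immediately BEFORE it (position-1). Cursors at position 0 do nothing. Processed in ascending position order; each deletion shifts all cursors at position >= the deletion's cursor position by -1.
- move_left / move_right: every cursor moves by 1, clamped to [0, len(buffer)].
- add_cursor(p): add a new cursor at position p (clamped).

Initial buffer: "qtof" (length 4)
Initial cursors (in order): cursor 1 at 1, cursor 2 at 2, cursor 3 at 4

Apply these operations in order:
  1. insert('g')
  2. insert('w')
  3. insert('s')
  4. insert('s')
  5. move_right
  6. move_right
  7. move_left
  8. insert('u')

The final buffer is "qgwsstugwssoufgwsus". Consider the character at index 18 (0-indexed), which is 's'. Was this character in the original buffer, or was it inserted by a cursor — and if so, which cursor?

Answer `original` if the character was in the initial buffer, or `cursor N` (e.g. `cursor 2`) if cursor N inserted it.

After op 1 (insert('g')): buffer="qgtgofg" (len 7), cursors c1@2 c2@4 c3@7, authorship .1.2..3
After op 2 (insert('w')): buffer="qgwtgwofgw" (len 10), cursors c1@3 c2@6 c3@10, authorship .11.22..33
After op 3 (insert('s')): buffer="qgwstgwsofgws" (len 13), cursors c1@4 c2@8 c3@13, authorship .111.222..333
After op 4 (insert('s')): buffer="qgwsstgwssofgwss" (len 16), cursors c1@5 c2@10 c3@16, authorship .1111.2222..3333
After op 5 (move_right): buffer="qgwsstgwssofgwss" (len 16), cursors c1@6 c2@11 c3@16, authorship .1111.2222..3333
After op 6 (move_right): buffer="qgwsstgwssofgwss" (len 16), cursors c1@7 c2@12 c3@16, authorship .1111.2222..3333
After op 7 (move_left): buffer="qgwsstgwssofgwss" (len 16), cursors c1@6 c2@11 c3@15, authorship .1111.2222..3333
After op 8 (insert('u')): buffer="qgwsstugwssoufgwsus" (len 19), cursors c1@7 c2@13 c3@18, authorship .1111.12222.2.33333
Authorship (.=original, N=cursor N): . 1 1 1 1 . 1 2 2 2 2 . 2 . 3 3 3 3 3
Index 18: author = 3

Answer: cursor 3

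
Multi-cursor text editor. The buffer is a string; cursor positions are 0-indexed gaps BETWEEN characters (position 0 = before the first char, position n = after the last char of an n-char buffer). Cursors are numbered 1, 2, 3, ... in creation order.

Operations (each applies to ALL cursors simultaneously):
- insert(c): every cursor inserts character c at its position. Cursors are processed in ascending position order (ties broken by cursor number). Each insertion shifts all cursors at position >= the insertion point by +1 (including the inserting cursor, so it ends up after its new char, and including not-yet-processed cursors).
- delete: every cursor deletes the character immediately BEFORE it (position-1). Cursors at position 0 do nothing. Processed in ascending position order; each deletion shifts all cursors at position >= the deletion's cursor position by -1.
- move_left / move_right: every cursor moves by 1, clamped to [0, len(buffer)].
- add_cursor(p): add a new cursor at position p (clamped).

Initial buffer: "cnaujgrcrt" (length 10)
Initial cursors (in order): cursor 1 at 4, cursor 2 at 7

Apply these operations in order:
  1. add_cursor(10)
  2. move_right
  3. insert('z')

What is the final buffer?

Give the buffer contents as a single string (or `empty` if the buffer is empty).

Answer: cnaujzgrczrtz

Derivation:
After op 1 (add_cursor(10)): buffer="cnaujgrcrt" (len 10), cursors c1@4 c2@7 c3@10, authorship ..........
After op 2 (move_right): buffer="cnaujgrcrt" (len 10), cursors c1@5 c2@8 c3@10, authorship ..........
After op 3 (insert('z')): buffer="cnaujzgrczrtz" (len 13), cursors c1@6 c2@10 c3@13, authorship .....1...2..3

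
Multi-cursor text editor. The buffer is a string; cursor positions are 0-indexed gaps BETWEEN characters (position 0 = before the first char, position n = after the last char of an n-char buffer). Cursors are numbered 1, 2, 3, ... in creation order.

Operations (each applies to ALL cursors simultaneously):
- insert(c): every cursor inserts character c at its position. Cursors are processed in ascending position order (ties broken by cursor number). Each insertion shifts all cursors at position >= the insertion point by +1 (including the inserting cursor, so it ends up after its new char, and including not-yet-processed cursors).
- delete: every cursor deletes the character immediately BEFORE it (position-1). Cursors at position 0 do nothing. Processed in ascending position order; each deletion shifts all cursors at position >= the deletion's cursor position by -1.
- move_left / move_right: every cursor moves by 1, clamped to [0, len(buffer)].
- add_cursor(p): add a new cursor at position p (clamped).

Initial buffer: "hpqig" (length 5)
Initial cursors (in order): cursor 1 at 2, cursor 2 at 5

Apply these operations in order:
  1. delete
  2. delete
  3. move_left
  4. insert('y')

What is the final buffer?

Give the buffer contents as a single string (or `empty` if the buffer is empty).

After op 1 (delete): buffer="hqi" (len 3), cursors c1@1 c2@3, authorship ...
After op 2 (delete): buffer="q" (len 1), cursors c1@0 c2@1, authorship .
After op 3 (move_left): buffer="q" (len 1), cursors c1@0 c2@0, authorship .
After op 4 (insert('y')): buffer="yyq" (len 3), cursors c1@2 c2@2, authorship 12.

Answer: yyq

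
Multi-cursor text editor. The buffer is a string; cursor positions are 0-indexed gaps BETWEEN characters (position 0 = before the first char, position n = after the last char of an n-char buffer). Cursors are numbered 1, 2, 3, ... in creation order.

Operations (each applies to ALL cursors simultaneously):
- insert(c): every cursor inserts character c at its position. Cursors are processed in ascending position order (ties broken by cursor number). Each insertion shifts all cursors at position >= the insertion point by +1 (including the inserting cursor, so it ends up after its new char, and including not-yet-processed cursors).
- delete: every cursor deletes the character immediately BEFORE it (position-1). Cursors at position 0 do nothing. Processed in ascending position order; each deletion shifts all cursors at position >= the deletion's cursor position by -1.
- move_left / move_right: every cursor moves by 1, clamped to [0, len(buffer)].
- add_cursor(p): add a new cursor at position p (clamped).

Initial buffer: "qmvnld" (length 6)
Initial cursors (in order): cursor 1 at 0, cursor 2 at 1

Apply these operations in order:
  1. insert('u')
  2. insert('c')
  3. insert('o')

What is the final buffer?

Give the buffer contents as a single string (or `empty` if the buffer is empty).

After op 1 (insert('u')): buffer="uqumvnld" (len 8), cursors c1@1 c2@3, authorship 1.2.....
After op 2 (insert('c')): buffer="ucqucmvnld" (len 10), cursors c1@2 c2@5, authorship 11.22.....
After op 3 (insert('o')): buffer="ucoqucomvnld" (len 12), cursors c1@3 c2@7, authorship 111.222.....

Answer: ucoqucomvnld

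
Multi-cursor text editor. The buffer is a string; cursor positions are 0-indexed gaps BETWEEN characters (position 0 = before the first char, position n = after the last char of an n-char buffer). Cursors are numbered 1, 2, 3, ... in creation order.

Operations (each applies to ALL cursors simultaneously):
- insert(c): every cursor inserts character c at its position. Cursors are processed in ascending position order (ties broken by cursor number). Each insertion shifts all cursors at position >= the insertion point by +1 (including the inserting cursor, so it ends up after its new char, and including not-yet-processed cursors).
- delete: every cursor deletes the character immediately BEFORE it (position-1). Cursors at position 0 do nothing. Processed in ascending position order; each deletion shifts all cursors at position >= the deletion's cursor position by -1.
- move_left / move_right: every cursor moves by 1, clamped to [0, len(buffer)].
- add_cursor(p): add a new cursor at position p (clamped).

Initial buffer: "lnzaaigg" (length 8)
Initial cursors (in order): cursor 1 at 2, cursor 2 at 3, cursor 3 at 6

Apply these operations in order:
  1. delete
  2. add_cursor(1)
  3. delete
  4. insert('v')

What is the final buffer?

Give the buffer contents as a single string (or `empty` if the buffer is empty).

After op 1 (delete): buffer="laagg" (len 5), cursors c1@1 c2@1 c3@3, authorship .....
After op 2 (add_cursor(1)): buffer="laagg" (len 5), cursors c1@1 c2@1 c4@1 c3@3, authorship .....
After op 3 (delete): buffer="agg" (len 3), cursors c1@0 c2@0 c4@0 c3@1, authorship ...
After op 4 (insert('v')): buffer="vvvavgg" (len 7), cursors c1@3 c2@3 c4@3 c3@5, authorship 124.3..

Answer: vvvavgg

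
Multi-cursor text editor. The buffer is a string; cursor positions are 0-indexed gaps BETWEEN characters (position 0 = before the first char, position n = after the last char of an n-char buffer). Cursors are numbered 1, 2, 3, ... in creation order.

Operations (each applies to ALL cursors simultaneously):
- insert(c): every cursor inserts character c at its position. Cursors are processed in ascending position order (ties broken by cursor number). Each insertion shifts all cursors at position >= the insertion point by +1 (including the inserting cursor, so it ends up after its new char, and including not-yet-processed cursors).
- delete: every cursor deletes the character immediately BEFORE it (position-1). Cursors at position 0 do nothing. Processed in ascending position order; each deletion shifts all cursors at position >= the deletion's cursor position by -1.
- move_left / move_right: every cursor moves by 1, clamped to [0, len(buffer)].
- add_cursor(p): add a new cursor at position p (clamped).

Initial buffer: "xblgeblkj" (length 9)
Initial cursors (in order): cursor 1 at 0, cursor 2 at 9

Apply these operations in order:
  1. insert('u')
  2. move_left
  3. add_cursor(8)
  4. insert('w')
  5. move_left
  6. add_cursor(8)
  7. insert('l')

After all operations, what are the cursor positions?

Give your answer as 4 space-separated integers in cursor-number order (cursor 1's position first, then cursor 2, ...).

After op 1 (insert('u')): buffer="uxblgeblkju" (len 11), cursors c1@1 c2@11, authorship 1.........2
After op 2 (move_left): buffer="uxblgeblkju" (len 11), cursors c1@0 c2@10, authorship 1.........2
After op 3 (add_cursor(8)): buffer="uxblgeblkju" (len 11), cursors c1@0 c3@8 c2@10, authorship 1.........2
After op 4 (insert('w')): buffer="wuxblgeblwkjwu" (len 14), cursors c1@1 c3@10 c2@13, authorship 11.......3..22
After op 5 (move_left): buffer="wuxblgeblwkjwu" (len 14), cursors c1@0 c3@9 c2@12, authorship 11.......3..22
After op 6 (add_cursor(8)): buffer="wuxblgeblwkjwu" (len 14), cursors c1@0 c4@8 c3@9 c2@12, authorship 11.......3..22
After op 7 (insert('l')): buffer="lwuxblgeblllwkjlwu" (len 18), cursors c1@1 c4@10 c3@12 c2@16, authorship 111......4.33..222

Answer: 1 16 12 10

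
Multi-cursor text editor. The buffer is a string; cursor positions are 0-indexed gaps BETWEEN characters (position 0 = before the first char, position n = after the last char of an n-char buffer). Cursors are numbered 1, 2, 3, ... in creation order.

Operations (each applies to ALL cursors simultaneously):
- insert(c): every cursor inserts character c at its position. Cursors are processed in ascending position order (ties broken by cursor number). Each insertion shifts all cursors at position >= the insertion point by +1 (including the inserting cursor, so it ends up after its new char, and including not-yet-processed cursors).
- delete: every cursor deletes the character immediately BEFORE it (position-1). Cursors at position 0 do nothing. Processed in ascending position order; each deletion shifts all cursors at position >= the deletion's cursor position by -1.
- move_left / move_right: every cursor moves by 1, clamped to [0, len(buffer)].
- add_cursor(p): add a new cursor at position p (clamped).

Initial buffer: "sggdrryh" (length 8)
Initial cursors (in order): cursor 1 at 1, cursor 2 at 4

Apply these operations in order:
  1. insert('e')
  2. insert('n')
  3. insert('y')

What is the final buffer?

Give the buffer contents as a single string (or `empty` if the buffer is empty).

Answer: senyggdenyrryh

Derivation:
After op 1 (insert('e')): buffer="seggderryh" (len 10), cursors c1@2 c2@6, authorship .1...2....
After op 2 (insert('n')): buffer="senggdenrryh" (len 12), cursors c1@3 c2@8, authorship .11...22....
After op 3 (insert('y')): buffer="senyggdenyrryh" (len 14), cursors c1@4 c2@10, authorship .111...222....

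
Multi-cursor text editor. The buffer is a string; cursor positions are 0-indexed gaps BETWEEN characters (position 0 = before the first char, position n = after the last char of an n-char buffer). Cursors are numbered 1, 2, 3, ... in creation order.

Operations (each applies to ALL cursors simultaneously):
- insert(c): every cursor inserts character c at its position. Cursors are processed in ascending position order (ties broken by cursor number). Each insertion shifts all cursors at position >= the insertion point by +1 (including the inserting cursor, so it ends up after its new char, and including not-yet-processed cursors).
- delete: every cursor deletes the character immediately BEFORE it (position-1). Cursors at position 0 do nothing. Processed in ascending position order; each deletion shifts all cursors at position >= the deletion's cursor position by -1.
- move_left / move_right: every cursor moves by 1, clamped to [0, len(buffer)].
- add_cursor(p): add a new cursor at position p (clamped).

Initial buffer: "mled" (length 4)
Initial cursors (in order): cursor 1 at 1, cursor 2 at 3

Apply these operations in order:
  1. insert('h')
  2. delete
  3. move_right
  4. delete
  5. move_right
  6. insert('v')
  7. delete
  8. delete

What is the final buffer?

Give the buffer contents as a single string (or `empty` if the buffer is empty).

Answer: empty

Derivation:
After op 1 (insert('h')): buffer="mhlehd" (len 6), cursors c1@2 c2@5, authorship .1..2.
After op 2 (delete): buffer="mled" (len 4), cursors c1@1 c2@3, authorship ....
After op 3 (move_right): buffer="mled" (len 4), cursors c1@2 c2@4, authorship ....
After op 4 (delete): buffer="me" (len 2), cursors c1@1 c2@2, authorship ..
After op 5 (move_right): buffer="me" (len 2), cursors c1@2 c2@2, authorship ..
After op 6 (insert('v')): buffer="mevv" (len 4), cursors c1@4 c2@4, authorship ..12
After op 7 (delete): buffer="me" (len 2), cursors c1@2 c2@2, authorship ..
After op 8 (delete): buffer="" (len 0), cursors c1@0 c2@0, authorship 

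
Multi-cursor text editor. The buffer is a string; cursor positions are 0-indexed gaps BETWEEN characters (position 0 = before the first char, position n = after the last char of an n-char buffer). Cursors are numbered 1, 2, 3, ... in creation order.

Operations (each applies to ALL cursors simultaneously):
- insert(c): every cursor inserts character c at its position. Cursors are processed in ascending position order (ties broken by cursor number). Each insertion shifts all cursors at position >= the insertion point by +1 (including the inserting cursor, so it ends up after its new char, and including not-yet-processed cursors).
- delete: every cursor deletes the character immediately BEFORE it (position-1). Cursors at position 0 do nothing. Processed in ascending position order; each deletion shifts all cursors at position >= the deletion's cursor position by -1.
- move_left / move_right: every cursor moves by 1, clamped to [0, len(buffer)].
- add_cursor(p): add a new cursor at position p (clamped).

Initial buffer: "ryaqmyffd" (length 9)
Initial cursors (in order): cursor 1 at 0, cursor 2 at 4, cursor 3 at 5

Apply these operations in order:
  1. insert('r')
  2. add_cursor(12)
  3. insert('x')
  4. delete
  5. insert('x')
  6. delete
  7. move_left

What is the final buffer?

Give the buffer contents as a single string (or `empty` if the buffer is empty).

After op 1 (insert('r')): buffer="rryaqrmryffd" (len 12), cursors c1@1 c2@6 c3@8, authorship 1....2.3....
After op 2 (add_cursor(12)): buffer="rryaqrmryffd" (len 12), cursors c1@1 c2@6 c3@8 c4@12, authorship 1....2.3....
After op 3 (insert('x')): buffer="rxryaqrxmrxyffdx" (len 16), cursors c1@2 c2@8 c3@11 c4@16, authorship 11....22.33....4
After op 4 (delete): buffer="rryaqrmryffd" (len 12), cursors c1@1 c2@6 c3@8 c4@12, authorship 1....2.3....
After op 5 (insert('x')): buffer="rxryaqrxmrxyffdx" (len 16), cursors c1@2 c2@8 c3@11 c4@16, authorship 11....22.33....4
After op 6 (delete): buffer="rryaqrmryffd" (len 12), cursors c1@1 c2@6 c3@8 c4@12, authorship 1....2.3....
After op 7 (move_left): buffer="rryaqrmryffd" (len 12), cursors c1@0 c2@5 c3@7 c4@11, authorship 1....2.3....

Answer: rryaqrmryffd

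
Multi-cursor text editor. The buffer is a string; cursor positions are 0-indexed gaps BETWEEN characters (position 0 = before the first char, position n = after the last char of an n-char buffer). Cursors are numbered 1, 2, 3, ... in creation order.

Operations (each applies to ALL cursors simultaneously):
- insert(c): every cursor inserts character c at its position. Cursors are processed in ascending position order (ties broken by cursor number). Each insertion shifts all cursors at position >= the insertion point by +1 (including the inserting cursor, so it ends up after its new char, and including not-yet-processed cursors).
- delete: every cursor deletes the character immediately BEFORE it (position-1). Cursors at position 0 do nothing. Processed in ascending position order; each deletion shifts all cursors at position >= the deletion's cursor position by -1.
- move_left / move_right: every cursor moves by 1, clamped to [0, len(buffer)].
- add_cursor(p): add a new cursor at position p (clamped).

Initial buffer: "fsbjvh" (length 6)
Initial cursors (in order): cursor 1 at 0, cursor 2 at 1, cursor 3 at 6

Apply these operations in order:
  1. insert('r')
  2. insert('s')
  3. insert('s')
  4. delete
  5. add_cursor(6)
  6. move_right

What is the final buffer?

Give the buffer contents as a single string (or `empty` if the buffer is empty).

Answer: rsfrssbjvhrs

Derivation:
After op 1 (insert('r')): buffer="rfrsbjvhr" (len 9), cursors c1@1 c2@3 c3@9, authorship 1.2.....3
After op 2 (insert('s')): buffer="rsfrssbjvhrs" (len 12), cursors c1@2 c2@5 c3@12, authorship 11.22.....33
After op 3 (insert('s')): buffer="rssfrsssbjvhrss" (len 15), cursors c1@3 c2@7 c3@15, authorship 111.222.....333
After op 4 (delete): buffer="rsfrssbjvhrs" (len 12), cursors c1@2 c2@5 c3@12, authorship 11.22.....33
After op 5 (add_cursor(6)): buffer="rsfrssbjvhrs" (len 12), cursors c1@2 c2@5 c4@6 c3@12, authorship 11.22.....33
After op 6 (move_right): buffer="rsfrssbjvhrs" (len 12), cursors c1@3 c2@6 c4@7 c3@12, authorship 11.22.....33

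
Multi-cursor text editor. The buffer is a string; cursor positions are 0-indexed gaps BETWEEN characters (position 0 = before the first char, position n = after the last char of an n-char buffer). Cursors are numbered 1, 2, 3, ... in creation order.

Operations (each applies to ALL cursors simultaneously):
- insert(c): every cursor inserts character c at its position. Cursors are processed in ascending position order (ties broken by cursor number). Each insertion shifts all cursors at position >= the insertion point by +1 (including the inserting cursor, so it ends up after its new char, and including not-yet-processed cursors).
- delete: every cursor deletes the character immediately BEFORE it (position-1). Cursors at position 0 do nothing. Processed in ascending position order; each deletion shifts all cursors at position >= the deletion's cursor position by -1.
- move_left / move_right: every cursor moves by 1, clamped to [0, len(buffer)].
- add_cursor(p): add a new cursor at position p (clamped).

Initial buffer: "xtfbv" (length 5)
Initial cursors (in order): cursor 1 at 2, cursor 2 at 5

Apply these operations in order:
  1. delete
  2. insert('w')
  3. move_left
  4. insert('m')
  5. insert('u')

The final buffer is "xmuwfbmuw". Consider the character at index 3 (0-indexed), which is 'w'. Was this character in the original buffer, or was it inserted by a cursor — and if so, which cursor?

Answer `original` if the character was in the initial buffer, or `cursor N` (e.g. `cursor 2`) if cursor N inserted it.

Answer: cursor 1

Derivation:
After op 1 (delete): buffer="xfb" (len 3), cursors c1@1 c2@3, authorship ...
After op 2 (insert('w')): buffer="xwfbw" (len 5), cursors c1@2 c2@5, authorship .1..2
After op 3 (move_left): buffer="xwfbw" (len 5), cursors c1@1 c2@4, authorship .1..2
After op 4 (insert('m')): buffer="xmwfbmw" (len 7), cursors c1@2 c2@6, authorship .11..22
After op 5 (insert('u')): buffer="xmuwfbmuw" (len 9), cursors c1@3 c2@8, authorship .111..222
Authorship (.=original, N=cursor N): . 1 1 1 . . 2 2 2
Index 3: author = 1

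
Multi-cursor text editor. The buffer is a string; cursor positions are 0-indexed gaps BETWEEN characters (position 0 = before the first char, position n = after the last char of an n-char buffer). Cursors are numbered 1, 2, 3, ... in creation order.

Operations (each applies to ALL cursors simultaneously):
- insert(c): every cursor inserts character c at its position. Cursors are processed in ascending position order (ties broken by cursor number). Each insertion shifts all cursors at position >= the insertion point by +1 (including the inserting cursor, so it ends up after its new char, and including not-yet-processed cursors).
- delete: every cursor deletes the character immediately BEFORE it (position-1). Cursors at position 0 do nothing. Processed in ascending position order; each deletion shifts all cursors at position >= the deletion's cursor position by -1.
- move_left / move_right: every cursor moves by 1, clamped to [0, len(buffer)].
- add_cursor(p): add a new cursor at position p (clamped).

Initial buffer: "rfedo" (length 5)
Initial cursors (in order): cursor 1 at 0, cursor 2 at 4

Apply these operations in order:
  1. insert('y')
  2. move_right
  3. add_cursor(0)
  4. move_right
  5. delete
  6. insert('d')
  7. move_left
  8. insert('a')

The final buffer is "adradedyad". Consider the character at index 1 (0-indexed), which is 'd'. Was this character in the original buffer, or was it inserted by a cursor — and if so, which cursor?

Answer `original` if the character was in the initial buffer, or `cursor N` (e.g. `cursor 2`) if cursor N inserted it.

Answer: cursor 3

Derivation:
After op 1 (insert('y')): buffer="yrfedyo" (len 7), cursors c1@1 c2@6, authorship 1....2.
After op 2 (move_right): buffer="yrfedyo" (len 7), cursors c1@2 c2@7, authorship 1....2.
After op 3 (add_cursor(0)): buffer="yrfedyo" (len 7), cursors c3@0 c1@2 c2@7, authorship 1....2.
After op 4 (move_right): buffer="yrfedyo" (len 7), cursors c3@1 c1@3 c2@7, authorship 1....2.
After op 5 (delete): buffer="redy" (len 4), cursors c3@0 c1@1 c2@4, authorship ...2
After op 6 (insert('d')): buffer="drdedyd" (len 7), cursors c3@1 c1@3 c2@7, authorship 3.1..22
After op 7 (move_left): buffer="drdedyd" (len 7), cursors c3@0 c1@2 c2@6, authorship 3.1..22
After op 8 (insert('a')): buffer="adradedyad" (len 10), cursors c3@1 c1@4 c2@9, authorship 33.11..222
Authorship (.=original, N=cursor N): 3 3 . 1 1 . . 2 2 2
Index 1: author = 3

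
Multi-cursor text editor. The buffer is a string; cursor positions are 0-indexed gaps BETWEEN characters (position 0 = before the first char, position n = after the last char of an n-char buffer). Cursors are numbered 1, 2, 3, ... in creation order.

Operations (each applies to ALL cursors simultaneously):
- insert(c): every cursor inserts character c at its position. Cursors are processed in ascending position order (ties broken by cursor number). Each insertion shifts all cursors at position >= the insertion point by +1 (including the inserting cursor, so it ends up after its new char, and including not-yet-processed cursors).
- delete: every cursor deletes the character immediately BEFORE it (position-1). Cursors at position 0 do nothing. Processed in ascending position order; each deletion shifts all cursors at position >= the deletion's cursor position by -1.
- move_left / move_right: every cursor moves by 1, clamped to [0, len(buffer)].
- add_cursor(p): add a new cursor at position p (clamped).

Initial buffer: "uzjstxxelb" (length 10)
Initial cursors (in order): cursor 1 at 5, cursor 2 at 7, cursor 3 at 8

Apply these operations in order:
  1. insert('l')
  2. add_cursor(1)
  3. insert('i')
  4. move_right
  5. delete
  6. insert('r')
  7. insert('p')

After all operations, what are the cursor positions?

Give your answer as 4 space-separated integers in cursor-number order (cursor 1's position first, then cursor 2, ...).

Answer: 11 16 20 4

Derivation:
After op 1 (insert('l')): buffer="uzjstlxxlellb" (len 13), cursors c1@6 c2@9 c3@11, authorship .....1..2.3..
After op 2 (add_cursor(1)): buffer="uzjstlxxlellb" (len 13), cursors c4@1 c1@6 c2@9 c3@11, authorship .....1..2.3..
After op 3 (insert('i')): buffer="uizjstlixxlielilb" (len 17), cursors c4@2 c1@8 c2@12 c3@15, authorship .4....11..22.33..
After op 4 (move_right): buffer="uizjstlixxlielilb" (len 17), cursors c4@3 c1@9 c2@13 c3@16, authorship .4....11..22.33..
After op 5 (delete): buffer="uijstlixlilib" (len 13), cursors c4@2 c1@7 c2@10 c3@12, authorship .4...11.2233.
After op 6 (insert('r')): buffer="uirjstlirxlirlirb" (len 17), cursors c4@3 c1@9 c2@13 c3@16, authorship .44...111.222333.
After op 7 (insert('p')): buffer="uirpjstlirpxlirplirpb" (len 21), cursors c4@4 c1@11 c2@16 c3@20, authorship .444...1111.22223333.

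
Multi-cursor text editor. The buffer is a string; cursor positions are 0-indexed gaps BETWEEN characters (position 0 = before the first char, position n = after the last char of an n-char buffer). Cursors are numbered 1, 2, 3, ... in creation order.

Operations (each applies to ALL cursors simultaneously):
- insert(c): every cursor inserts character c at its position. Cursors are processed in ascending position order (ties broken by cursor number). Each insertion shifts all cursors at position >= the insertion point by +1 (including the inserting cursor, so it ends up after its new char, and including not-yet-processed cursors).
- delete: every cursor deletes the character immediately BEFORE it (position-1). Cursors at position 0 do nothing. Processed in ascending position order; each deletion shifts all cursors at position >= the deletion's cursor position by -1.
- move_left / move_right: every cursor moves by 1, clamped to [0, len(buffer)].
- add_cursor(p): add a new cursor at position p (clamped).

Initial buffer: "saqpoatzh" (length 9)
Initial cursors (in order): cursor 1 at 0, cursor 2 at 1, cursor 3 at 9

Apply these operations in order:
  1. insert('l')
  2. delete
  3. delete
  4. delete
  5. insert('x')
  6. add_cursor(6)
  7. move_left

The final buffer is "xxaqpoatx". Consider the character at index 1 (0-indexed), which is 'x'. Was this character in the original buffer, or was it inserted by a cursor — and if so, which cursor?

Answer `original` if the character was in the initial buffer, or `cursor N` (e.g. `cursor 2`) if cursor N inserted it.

Answer: cursor 2

Derivation:
After op 1 (insert('l')): buffer="lslaqpoatzhl" (len 12), cursors c1@1 c2@3 c3@12, authorship 1.2........3
After op 2 (delete): buffer="saqpoatzh" (len 9), cursors c1@0 c2@1 c3@9, authorship .........
After op 3 (delete): buffer="aqpoatz" (len 7), cursors c1@0 c2@0 c3@7, authorship .......
After op 4 (delete): buffer="aqpoat" (len 6), cursors c1@0 c2@0 c3@6, authorship ......
After op 5 (insert('x')): buffer="xxaqpoatx" (len 9), cursors c1@2 c2@2 c3@9, authorship 12......3
After op 6 (add_cursor(6)): buffer="xxaqpoatx" (len 9), cursors c1@2 c2@2 c4@6 c3@9, authorship 12......3
After op 7 (move_left): buffer="xxaqpoatx" (len 9), cursors c1@1 c2@1 c4@5 c3@8, authorship 12......3
Authorship (.=original, N=cursor N): 1 2 . . . . . . 3
Index 1: author = 2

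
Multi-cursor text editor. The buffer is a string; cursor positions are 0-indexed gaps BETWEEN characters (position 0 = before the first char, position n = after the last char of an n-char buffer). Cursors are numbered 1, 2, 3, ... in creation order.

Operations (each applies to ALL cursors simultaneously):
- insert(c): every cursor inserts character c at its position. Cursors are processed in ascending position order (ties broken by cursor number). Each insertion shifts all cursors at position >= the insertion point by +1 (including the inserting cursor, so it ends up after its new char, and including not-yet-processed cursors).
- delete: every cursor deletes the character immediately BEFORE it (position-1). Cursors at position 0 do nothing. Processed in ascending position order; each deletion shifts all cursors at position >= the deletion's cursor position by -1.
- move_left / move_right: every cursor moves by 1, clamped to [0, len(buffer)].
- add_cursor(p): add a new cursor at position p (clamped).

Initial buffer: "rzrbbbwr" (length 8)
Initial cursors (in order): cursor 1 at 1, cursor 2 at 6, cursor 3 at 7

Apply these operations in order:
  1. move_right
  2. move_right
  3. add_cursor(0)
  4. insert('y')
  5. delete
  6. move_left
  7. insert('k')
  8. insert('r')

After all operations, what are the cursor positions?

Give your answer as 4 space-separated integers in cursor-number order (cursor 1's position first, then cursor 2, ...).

After op 1 (move_right): buffer="rzrbbbwr" (len 8), cursors c1@2 c2@7 c3@8, authorship ........
After op 2 (move_right): buffer="rzrbbbwr" (len 8), cursors c1@3 c2@8 c3@8, authorship ........
After op 3 (add_cursor(0)): buffer="rzrbbbwr" (len 8), cursors c4@0 c1@3 c2@8 c3@8, authorship ........
After op 4 (insert('y')): buffer="yrzrybbbwryy" (len 12), cursors c4@1 c1@5 c2@12 c3@12, authorship 4...1.....23
After op 5 (delete): buffer="rzrbbbwr" (len 8), cursors c4@0 c1@3 c2@8 c3@8, authorship ........
After op 6 (move_left): buffer="rzrbbbwr" (len 8), cursors c4@0 c1@2 c2@7 c3@7, authorship ........
After op 7 (insert('k')): buffer="krzkrbbbwkkr" (len 12), cursors c4@1 c1@4 c2@11 c3@11, authorship 4..1.....23.
After op 8 (insert('r')): buffer="krrzkrrbbbwkkrrr" (len 16), cursors c4@2 c1@6 c2@15 c3@15, authorship 44..11.....2323.

Answer: 6 15 15 2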